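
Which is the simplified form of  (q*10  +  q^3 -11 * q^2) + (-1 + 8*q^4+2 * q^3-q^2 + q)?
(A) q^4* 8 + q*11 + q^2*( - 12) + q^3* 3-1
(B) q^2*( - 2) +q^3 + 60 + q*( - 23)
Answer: A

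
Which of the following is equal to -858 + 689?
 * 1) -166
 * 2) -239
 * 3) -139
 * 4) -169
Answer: 4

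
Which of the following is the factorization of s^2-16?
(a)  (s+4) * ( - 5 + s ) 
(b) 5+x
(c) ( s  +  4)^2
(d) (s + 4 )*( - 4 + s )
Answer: d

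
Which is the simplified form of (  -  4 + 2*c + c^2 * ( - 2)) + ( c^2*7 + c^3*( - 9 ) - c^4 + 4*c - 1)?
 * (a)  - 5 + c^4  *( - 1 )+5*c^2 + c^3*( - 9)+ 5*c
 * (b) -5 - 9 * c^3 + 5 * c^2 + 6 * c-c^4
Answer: b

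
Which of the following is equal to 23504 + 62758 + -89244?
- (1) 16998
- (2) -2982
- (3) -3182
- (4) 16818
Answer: 2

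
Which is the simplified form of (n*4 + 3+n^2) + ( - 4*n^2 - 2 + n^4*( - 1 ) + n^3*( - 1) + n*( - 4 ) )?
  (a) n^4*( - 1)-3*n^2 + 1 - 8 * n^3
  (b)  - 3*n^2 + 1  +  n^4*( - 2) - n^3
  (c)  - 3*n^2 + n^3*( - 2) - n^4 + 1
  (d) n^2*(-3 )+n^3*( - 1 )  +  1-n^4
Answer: d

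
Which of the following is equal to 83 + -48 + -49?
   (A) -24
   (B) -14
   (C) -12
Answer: B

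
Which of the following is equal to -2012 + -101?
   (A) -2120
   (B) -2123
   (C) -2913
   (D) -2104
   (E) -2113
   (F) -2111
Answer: E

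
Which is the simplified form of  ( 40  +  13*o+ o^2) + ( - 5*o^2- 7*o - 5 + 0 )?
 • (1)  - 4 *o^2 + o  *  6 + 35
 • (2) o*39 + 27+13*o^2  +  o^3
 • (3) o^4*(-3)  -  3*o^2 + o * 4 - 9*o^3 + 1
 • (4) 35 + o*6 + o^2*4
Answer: 1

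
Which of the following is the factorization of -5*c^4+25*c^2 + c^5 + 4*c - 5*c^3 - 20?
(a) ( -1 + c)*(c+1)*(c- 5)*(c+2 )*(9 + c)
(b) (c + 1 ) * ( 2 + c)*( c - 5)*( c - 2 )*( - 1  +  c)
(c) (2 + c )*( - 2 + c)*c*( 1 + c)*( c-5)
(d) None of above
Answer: b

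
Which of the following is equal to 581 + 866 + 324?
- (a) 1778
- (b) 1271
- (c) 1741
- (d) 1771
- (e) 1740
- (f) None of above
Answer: d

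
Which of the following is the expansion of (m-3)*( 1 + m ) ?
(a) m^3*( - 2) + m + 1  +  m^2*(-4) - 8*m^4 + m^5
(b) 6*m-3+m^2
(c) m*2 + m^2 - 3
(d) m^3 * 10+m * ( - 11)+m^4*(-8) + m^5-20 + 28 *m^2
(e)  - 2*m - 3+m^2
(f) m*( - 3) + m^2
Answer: e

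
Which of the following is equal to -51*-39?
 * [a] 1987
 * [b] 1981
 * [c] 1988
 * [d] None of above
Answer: d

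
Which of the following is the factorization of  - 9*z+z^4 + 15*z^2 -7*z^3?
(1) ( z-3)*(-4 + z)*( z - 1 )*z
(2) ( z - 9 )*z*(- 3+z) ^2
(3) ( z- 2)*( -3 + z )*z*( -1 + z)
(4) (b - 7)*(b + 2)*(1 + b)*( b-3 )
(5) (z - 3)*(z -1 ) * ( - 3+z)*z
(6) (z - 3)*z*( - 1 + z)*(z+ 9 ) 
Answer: 5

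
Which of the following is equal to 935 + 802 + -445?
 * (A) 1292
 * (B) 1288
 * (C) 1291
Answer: A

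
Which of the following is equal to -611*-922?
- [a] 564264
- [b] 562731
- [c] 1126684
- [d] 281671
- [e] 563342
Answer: e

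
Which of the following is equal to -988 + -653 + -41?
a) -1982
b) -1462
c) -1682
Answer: c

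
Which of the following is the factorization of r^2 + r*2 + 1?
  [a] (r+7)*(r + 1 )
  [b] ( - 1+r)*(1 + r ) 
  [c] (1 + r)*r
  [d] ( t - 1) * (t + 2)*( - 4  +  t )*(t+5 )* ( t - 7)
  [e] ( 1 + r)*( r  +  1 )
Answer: e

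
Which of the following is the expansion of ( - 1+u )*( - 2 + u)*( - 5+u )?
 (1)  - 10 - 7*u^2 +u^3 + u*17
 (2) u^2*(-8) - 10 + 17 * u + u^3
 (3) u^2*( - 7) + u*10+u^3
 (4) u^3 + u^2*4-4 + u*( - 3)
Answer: 2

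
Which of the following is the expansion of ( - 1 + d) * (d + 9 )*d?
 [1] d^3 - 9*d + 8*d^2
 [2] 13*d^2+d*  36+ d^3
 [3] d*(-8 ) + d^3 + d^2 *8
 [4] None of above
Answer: 1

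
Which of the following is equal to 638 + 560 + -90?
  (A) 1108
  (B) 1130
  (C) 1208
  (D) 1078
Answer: A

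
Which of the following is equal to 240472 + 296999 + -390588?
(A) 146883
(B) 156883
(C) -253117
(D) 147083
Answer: A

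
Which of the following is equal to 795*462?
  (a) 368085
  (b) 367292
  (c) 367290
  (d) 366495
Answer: c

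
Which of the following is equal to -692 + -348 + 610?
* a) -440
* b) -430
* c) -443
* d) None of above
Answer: b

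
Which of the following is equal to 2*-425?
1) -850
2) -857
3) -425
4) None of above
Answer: 1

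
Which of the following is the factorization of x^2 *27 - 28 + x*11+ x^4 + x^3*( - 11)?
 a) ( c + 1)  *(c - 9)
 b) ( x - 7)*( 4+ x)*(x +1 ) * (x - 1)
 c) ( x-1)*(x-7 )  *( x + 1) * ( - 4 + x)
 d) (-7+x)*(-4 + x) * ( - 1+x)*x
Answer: c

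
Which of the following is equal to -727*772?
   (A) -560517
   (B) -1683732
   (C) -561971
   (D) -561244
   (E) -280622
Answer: D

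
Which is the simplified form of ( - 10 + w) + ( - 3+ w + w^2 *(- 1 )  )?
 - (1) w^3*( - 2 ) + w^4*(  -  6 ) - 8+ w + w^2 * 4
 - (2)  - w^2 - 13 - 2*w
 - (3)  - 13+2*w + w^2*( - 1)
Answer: 3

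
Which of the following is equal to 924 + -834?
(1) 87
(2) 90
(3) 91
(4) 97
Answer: 2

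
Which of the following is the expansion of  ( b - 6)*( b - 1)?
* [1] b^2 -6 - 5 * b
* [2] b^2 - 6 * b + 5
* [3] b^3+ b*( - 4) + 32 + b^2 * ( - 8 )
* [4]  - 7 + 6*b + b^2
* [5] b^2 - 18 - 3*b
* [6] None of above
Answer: 6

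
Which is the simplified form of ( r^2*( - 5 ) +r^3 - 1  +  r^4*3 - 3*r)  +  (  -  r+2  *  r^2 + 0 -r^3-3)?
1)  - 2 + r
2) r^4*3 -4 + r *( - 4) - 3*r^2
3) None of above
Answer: 2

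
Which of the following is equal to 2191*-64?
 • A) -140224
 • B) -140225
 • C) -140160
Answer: A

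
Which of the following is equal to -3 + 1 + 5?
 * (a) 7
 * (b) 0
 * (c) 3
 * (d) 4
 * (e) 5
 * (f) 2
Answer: c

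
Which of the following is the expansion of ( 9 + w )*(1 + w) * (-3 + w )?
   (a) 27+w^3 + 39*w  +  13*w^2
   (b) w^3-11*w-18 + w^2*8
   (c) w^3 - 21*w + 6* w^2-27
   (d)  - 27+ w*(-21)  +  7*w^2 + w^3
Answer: d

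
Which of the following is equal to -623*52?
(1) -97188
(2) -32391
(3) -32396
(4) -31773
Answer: 3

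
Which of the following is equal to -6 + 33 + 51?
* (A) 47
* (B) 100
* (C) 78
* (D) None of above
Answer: C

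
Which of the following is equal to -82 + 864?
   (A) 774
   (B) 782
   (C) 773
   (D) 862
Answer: B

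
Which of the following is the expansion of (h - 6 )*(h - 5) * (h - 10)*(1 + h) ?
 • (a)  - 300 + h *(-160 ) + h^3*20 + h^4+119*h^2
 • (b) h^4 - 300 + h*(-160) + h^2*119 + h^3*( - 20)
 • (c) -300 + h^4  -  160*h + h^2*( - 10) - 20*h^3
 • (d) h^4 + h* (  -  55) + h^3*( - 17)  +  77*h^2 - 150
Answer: b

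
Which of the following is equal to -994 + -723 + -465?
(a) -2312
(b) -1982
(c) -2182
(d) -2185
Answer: c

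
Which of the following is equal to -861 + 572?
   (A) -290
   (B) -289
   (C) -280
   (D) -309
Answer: B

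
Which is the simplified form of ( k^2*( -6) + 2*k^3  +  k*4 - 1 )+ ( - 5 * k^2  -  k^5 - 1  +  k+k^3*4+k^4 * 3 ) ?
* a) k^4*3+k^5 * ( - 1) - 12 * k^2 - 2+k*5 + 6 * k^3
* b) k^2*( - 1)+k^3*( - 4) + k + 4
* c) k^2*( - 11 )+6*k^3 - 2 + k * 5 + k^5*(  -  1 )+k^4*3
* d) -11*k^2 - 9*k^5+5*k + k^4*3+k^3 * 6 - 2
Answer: c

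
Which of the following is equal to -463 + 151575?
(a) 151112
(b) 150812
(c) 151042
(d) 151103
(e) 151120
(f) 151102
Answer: a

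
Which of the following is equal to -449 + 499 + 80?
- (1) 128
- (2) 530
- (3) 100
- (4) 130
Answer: 4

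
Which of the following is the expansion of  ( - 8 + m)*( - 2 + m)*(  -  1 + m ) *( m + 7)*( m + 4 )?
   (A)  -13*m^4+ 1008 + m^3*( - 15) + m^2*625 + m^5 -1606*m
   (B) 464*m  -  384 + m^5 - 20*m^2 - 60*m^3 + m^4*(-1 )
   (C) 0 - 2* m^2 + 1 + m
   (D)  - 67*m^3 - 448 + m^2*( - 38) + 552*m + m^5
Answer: D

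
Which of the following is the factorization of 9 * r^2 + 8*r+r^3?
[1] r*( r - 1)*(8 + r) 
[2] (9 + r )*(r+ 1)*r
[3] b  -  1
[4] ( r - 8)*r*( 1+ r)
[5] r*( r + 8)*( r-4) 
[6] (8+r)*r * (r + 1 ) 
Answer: 6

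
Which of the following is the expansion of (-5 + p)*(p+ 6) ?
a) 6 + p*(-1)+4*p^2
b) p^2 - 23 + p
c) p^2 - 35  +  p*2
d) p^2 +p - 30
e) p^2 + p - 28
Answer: d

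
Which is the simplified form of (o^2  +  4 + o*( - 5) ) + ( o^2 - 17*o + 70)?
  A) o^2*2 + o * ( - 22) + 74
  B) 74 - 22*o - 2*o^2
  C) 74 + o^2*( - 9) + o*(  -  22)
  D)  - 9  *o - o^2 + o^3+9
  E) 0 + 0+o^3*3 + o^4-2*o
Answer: A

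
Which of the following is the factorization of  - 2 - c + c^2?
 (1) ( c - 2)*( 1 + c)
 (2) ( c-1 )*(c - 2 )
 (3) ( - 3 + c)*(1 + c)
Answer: 1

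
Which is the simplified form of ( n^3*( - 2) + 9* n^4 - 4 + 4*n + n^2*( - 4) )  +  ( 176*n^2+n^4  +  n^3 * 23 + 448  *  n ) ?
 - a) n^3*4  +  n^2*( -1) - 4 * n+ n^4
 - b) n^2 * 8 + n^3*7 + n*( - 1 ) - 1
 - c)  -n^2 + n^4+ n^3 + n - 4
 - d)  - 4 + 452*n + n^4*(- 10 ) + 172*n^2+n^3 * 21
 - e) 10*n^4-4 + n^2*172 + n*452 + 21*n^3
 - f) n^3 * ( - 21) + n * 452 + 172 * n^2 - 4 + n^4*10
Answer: e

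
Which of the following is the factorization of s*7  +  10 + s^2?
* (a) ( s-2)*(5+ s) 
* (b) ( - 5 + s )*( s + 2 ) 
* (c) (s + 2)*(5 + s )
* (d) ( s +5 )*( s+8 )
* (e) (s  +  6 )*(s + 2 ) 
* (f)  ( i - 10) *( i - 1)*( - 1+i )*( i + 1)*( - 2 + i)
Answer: c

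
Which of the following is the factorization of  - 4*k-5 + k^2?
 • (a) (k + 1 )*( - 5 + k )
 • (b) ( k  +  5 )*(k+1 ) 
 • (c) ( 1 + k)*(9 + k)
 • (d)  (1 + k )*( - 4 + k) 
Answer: a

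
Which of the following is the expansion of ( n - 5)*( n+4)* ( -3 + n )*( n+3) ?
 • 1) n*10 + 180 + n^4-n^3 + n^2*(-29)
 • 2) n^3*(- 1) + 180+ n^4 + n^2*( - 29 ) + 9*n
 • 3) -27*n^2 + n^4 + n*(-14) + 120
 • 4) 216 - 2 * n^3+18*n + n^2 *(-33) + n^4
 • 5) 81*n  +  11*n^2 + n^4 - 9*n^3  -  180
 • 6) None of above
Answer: 2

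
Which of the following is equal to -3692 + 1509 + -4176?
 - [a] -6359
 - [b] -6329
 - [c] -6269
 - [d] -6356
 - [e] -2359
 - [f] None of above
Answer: a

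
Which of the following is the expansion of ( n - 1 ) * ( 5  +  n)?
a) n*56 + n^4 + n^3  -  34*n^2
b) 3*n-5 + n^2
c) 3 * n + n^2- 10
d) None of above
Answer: d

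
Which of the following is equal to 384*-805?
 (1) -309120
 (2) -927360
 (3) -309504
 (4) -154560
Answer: 1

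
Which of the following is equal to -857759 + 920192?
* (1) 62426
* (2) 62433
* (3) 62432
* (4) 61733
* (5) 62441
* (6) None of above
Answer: 2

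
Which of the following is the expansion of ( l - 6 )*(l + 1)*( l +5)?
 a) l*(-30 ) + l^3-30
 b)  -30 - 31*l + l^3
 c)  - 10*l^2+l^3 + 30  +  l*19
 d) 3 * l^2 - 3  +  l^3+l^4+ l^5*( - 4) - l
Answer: b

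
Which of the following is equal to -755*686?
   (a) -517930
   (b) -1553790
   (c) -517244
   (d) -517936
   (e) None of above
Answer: a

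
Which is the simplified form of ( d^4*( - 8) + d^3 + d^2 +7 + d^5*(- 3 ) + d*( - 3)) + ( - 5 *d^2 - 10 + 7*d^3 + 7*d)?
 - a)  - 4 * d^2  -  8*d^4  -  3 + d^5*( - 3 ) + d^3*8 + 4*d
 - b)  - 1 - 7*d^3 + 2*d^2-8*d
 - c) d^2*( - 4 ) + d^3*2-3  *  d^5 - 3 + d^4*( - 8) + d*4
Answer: a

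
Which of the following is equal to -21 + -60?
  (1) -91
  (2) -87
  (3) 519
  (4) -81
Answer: 4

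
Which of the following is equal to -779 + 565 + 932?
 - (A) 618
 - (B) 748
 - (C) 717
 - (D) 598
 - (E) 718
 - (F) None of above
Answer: E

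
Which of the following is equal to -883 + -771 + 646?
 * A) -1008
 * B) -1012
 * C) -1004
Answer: A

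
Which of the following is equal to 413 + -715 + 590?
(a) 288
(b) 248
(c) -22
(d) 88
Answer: a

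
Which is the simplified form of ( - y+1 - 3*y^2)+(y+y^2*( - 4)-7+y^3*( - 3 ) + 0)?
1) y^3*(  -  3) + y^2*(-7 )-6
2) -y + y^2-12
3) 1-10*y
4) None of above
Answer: 1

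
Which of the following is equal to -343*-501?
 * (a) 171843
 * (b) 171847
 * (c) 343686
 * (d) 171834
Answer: a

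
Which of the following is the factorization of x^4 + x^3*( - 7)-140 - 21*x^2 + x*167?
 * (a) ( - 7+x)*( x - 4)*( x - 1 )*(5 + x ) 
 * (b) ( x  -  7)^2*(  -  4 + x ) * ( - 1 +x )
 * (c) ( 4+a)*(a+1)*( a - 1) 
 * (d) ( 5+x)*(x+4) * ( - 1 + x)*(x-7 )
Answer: a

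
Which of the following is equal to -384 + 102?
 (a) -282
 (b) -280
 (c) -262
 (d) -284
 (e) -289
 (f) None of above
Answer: a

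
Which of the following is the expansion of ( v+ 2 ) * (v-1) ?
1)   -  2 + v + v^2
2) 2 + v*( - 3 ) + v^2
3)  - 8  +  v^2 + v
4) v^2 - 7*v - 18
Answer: 1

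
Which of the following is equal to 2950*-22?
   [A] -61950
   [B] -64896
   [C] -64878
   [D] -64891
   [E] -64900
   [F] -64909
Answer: E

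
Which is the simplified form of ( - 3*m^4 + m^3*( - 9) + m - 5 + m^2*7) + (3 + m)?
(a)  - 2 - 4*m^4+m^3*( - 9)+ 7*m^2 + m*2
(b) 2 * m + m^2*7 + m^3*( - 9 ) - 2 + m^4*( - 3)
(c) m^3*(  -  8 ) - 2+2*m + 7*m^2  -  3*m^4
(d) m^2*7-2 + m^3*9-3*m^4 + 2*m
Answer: b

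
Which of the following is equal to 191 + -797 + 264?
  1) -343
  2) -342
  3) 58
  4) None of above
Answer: 2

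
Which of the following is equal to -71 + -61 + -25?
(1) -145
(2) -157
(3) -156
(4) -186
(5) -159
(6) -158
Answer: 2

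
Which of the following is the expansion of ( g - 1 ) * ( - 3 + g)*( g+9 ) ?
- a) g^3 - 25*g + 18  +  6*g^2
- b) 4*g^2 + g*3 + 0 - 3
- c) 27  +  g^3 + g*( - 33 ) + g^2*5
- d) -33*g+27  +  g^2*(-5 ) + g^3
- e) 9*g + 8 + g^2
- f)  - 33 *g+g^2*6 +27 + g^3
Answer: c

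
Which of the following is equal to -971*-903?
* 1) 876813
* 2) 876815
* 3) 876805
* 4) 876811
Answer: 1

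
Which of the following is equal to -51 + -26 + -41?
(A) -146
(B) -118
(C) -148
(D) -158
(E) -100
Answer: B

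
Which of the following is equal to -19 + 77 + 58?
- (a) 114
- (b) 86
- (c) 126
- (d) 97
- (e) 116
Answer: e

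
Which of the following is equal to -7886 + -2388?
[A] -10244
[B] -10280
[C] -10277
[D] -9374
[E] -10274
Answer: E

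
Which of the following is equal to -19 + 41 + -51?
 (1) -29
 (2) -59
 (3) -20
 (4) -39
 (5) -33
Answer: 1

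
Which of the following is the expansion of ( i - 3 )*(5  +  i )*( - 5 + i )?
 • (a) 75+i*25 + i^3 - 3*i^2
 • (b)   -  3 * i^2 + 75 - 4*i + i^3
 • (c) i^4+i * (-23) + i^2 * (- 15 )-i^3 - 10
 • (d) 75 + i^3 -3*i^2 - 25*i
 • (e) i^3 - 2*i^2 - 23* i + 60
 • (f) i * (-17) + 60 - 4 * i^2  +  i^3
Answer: d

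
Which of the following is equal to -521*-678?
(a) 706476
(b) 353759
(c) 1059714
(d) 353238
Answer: d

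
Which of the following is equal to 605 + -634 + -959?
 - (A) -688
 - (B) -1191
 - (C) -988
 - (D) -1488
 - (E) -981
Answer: C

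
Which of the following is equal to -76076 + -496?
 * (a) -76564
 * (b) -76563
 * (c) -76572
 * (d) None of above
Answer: c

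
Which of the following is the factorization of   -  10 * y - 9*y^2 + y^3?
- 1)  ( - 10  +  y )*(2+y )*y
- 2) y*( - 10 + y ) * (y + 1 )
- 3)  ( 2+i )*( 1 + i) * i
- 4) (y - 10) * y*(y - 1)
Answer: 2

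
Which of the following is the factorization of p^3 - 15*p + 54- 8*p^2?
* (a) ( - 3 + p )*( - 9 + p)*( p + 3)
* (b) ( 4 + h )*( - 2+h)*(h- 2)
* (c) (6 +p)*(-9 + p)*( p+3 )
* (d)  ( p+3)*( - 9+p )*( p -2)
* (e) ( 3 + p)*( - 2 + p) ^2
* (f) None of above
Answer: d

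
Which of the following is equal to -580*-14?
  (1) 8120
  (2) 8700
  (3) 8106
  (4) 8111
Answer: 1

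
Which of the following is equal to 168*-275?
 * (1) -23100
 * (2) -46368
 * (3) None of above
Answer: 3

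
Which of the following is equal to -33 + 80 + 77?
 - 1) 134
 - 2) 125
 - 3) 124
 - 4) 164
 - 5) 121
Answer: 3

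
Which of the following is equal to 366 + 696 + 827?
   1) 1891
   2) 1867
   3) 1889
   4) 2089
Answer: 3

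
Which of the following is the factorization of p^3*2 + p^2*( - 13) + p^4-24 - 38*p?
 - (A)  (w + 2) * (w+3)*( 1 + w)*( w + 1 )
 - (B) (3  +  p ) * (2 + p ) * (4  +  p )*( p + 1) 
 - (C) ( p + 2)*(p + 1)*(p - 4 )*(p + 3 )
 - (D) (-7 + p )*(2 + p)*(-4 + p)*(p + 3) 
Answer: C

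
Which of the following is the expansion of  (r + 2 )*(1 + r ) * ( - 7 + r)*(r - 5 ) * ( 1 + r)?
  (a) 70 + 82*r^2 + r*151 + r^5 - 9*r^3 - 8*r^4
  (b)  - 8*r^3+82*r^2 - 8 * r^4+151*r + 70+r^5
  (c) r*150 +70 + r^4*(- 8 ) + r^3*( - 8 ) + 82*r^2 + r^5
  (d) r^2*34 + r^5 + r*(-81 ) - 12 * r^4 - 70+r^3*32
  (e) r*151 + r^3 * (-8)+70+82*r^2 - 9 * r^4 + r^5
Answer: b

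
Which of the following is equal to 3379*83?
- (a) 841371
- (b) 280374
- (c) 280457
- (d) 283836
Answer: c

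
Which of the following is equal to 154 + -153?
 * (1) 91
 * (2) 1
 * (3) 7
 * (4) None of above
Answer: 2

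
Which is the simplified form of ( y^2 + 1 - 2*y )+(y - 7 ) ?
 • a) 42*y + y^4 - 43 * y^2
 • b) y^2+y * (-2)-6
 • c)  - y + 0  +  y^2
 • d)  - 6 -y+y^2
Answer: d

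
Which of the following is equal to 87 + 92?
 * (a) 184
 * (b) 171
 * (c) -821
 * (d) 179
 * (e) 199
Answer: d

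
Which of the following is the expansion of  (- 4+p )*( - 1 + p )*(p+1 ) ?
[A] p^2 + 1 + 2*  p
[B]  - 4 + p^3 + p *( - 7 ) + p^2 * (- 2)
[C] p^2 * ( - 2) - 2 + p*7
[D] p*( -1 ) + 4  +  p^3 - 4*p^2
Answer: D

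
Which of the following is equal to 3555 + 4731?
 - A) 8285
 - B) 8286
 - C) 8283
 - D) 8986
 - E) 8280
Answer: B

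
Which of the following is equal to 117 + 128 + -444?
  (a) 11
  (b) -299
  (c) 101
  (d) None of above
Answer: d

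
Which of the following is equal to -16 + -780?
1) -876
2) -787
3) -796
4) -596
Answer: 3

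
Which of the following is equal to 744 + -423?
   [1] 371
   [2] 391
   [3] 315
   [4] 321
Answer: 4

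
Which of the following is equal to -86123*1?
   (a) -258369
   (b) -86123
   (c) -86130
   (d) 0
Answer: b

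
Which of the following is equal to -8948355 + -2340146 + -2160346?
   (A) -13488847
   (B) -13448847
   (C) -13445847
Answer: B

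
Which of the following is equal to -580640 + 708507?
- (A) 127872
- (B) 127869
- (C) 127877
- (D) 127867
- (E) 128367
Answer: D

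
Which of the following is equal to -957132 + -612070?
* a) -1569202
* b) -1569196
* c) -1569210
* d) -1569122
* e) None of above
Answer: a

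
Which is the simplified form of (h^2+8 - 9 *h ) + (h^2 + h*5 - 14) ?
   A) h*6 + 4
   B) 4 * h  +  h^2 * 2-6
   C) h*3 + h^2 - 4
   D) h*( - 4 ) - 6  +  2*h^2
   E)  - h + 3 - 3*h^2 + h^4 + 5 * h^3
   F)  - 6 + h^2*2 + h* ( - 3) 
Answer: D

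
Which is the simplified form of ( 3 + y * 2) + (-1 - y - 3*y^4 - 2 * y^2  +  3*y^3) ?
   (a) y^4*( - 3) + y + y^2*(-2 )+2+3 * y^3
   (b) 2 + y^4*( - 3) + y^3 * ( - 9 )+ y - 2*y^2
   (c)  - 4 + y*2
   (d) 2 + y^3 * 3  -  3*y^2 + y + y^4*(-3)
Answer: a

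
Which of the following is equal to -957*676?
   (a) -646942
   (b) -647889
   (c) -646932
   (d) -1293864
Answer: c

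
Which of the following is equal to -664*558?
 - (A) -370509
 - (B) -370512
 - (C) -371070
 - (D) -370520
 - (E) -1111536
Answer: B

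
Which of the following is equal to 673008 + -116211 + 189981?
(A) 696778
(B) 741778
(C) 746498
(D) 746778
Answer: D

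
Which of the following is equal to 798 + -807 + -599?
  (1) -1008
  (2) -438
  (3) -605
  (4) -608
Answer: 4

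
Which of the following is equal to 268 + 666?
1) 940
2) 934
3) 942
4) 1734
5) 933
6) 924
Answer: 2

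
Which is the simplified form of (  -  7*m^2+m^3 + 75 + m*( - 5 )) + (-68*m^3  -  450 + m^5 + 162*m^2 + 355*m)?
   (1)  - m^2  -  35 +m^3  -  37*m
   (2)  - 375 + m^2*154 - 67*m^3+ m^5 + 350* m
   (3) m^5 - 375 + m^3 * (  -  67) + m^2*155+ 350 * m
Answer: 3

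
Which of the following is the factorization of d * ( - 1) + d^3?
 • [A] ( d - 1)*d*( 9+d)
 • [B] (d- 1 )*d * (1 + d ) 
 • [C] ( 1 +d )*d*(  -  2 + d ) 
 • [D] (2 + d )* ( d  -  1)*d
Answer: B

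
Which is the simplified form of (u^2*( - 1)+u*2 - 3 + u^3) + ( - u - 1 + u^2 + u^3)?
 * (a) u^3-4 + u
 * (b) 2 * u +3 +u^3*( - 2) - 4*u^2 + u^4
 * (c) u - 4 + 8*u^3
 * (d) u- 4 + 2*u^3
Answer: d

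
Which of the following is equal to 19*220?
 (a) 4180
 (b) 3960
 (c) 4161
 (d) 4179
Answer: a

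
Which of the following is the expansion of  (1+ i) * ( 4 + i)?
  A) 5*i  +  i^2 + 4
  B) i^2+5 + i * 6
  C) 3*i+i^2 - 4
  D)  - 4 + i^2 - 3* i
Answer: A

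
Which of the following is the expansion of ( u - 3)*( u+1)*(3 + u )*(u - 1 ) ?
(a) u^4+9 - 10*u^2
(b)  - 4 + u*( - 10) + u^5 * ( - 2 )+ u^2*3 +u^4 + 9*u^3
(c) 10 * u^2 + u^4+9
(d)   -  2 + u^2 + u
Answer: a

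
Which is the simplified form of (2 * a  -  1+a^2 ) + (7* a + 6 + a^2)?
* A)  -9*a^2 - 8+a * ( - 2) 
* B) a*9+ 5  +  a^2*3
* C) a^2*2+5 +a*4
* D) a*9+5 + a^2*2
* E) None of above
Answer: D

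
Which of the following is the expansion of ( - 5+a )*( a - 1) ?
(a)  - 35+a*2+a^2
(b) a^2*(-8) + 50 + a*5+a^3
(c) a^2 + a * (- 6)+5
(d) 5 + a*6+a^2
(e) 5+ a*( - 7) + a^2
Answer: c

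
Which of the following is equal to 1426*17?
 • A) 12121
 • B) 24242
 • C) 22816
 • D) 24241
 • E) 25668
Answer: B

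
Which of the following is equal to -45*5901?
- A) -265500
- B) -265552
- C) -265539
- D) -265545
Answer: D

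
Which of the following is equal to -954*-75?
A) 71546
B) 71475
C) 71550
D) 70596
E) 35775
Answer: C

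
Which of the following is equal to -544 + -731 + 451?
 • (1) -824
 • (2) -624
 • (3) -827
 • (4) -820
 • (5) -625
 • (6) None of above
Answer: 1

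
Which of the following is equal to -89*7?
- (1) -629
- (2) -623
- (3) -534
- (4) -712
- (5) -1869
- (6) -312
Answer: 2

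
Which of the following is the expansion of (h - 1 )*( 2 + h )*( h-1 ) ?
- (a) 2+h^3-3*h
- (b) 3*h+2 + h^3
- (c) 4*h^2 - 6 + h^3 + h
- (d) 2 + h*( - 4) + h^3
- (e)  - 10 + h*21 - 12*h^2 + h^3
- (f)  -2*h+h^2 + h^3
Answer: a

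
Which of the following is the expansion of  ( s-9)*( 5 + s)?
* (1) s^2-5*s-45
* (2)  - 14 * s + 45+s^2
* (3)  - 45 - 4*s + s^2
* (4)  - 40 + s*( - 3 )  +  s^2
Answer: 3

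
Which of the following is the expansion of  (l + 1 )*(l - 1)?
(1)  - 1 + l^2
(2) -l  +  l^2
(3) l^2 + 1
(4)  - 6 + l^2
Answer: 1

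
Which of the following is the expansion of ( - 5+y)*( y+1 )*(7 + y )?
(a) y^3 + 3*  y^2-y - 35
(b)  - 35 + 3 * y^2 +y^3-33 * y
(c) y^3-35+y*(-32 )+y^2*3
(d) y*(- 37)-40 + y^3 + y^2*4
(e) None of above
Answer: b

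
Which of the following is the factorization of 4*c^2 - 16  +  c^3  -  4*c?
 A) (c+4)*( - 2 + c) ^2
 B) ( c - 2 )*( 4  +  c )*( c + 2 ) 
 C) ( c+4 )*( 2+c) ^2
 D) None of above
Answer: B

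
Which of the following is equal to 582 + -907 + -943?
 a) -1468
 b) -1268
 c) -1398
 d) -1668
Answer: b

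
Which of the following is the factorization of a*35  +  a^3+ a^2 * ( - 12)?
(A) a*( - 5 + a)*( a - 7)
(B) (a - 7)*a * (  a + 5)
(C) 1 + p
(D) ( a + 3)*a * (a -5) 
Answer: A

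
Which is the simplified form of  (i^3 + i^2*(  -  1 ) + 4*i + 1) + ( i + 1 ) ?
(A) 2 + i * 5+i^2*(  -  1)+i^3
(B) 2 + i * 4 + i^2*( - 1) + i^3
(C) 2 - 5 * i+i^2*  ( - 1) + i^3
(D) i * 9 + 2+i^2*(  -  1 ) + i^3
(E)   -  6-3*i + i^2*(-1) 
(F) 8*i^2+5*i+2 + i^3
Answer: A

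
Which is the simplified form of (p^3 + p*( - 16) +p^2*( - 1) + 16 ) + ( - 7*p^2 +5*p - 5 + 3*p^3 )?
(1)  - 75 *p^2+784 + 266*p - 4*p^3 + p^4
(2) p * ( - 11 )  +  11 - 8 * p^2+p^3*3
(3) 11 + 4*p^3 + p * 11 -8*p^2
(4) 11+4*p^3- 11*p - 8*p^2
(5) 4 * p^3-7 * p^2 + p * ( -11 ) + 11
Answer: 4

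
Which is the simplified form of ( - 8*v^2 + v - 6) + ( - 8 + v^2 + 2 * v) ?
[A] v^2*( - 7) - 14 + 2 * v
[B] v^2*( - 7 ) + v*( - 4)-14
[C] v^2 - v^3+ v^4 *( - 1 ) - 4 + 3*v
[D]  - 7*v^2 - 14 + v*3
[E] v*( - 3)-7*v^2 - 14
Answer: D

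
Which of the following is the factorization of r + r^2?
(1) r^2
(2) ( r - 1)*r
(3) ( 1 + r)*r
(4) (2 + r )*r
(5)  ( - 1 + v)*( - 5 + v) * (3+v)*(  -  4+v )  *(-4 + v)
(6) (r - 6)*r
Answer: 3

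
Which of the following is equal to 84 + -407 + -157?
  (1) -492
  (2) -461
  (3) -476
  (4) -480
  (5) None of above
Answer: 4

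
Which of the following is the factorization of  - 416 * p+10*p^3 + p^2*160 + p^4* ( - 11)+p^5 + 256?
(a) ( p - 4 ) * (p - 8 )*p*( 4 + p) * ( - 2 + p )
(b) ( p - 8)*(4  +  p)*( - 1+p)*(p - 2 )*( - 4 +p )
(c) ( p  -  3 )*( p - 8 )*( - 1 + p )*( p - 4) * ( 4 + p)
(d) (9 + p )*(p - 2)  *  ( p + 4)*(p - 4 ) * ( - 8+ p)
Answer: b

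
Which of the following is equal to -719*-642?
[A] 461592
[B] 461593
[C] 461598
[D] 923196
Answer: C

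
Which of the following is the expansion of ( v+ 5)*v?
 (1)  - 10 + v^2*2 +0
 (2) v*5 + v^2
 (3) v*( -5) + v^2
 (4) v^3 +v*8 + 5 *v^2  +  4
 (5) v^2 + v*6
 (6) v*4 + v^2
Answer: 2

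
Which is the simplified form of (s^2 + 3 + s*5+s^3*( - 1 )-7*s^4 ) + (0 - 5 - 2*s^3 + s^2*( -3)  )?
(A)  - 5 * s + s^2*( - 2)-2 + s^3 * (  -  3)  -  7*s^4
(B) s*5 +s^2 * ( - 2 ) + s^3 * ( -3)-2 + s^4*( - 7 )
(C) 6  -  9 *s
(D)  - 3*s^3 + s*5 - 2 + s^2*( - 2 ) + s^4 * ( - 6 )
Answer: B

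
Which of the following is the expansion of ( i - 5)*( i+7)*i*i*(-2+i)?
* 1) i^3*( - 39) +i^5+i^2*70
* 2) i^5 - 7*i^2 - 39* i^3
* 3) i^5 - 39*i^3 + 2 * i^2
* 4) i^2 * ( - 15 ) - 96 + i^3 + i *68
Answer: 1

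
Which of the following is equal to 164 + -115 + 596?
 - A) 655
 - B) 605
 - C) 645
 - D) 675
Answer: C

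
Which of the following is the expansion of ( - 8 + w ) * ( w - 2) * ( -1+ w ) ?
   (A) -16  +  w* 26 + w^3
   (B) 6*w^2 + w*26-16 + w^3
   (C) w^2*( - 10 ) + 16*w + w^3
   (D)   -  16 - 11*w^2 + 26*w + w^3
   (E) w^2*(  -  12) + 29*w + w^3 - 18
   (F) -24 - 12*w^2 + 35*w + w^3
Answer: D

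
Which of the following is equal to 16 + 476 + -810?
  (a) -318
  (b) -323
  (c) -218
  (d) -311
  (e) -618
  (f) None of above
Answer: a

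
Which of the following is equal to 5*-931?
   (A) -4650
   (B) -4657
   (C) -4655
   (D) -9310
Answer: C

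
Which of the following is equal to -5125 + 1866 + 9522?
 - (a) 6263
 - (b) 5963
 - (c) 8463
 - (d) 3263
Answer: a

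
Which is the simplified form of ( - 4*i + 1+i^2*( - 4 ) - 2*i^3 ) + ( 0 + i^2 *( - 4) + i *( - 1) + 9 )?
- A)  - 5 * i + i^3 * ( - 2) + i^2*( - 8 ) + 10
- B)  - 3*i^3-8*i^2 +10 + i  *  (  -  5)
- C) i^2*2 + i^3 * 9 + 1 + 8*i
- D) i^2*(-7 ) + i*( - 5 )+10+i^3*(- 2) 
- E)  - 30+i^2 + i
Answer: A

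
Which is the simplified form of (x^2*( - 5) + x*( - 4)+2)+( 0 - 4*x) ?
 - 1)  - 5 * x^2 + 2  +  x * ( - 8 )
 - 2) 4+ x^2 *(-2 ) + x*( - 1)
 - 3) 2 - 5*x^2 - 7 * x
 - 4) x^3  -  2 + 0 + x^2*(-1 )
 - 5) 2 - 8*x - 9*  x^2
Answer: 1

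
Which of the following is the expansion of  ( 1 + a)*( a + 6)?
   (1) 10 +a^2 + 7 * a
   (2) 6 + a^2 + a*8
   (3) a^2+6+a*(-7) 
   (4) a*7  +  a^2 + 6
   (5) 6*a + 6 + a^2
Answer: 4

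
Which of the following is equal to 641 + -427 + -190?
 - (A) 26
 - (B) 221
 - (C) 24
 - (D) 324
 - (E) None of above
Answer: C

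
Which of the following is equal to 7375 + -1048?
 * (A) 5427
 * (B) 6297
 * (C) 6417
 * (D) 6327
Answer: D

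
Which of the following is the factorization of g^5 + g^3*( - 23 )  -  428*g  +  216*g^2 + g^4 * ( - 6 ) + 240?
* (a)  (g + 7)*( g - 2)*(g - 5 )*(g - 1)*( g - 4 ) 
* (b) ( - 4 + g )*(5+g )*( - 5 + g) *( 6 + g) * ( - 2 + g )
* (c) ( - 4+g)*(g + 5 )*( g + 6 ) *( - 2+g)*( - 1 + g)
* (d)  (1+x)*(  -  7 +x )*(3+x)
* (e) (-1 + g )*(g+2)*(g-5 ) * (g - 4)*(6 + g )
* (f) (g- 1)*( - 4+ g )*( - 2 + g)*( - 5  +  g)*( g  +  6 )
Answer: f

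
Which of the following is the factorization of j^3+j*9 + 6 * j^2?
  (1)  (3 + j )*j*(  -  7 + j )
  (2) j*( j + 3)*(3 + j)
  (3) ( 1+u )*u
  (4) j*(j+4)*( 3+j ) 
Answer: 2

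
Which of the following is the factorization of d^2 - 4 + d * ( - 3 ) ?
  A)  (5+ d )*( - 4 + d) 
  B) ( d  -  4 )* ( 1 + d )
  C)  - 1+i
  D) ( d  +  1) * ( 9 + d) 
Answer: B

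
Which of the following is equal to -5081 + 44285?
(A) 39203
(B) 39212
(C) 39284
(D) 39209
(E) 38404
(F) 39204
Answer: F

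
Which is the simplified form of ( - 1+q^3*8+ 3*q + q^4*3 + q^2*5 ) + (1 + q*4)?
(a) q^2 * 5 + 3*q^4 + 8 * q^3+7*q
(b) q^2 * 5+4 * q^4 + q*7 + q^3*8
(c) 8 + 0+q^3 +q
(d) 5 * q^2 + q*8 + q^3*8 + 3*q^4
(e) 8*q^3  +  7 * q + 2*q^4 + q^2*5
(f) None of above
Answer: a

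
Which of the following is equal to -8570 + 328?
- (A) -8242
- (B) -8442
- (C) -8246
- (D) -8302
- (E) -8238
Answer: A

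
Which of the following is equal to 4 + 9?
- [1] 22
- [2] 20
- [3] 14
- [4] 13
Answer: 4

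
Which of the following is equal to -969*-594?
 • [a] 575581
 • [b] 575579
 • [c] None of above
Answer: c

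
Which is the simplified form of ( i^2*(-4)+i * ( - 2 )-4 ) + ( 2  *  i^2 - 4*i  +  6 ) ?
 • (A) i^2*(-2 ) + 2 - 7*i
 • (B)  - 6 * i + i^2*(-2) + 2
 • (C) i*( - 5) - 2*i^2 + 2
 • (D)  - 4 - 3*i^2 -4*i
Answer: B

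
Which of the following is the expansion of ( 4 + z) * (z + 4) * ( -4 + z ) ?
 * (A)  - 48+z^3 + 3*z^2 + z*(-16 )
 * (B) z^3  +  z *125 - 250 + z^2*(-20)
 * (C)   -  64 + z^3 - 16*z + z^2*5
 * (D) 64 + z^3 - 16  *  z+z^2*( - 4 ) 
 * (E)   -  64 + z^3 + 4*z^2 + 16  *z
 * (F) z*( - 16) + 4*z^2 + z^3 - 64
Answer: F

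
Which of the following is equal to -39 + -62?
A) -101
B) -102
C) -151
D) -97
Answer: A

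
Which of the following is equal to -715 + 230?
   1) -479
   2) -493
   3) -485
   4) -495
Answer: 3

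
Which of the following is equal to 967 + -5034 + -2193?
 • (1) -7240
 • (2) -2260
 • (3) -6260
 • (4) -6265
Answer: 3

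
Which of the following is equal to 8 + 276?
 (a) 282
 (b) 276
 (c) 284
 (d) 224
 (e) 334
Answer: c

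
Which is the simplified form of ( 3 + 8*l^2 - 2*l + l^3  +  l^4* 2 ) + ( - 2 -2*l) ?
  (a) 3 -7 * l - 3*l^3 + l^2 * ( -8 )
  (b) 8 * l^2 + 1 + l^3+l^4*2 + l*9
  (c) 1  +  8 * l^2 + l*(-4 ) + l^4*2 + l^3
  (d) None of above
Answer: c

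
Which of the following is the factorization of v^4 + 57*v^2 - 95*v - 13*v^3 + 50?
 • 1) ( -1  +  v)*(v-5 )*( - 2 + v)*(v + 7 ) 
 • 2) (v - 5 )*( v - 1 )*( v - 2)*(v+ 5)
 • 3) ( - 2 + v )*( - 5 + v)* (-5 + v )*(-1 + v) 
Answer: 3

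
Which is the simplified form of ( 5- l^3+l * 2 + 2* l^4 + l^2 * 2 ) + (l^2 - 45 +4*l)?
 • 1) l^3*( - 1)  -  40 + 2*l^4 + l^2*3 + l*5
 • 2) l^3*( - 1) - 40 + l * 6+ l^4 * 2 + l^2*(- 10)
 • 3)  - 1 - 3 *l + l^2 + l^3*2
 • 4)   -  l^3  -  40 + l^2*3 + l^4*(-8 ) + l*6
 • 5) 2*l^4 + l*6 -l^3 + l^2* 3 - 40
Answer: 5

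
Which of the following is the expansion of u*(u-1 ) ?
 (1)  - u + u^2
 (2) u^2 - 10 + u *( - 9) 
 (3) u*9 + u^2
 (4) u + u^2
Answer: 1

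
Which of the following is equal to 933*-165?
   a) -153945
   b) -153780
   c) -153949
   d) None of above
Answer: a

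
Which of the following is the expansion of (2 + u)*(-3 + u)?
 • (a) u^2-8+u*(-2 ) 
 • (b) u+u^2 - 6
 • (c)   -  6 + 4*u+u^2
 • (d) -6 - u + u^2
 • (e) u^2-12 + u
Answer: d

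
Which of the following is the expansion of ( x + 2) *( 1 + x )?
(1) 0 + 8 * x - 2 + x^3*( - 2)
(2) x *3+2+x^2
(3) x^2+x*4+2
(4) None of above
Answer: 2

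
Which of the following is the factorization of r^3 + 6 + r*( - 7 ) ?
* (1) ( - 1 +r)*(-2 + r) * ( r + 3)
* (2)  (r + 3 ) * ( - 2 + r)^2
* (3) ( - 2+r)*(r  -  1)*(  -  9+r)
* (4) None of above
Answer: 1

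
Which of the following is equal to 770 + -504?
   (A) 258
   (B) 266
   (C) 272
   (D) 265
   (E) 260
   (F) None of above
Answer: B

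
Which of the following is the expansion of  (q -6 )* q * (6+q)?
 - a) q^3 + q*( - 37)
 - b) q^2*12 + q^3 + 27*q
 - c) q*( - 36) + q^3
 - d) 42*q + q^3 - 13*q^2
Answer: c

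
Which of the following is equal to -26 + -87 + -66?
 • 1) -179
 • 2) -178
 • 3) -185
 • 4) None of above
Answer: 1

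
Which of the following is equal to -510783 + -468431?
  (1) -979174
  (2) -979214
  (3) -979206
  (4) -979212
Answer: 2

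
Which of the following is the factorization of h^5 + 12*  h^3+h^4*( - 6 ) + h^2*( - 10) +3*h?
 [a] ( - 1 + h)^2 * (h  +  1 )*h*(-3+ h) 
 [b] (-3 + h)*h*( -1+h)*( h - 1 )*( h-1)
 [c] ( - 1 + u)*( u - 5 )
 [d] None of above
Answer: b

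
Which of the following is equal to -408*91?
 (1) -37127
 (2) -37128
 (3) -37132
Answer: 2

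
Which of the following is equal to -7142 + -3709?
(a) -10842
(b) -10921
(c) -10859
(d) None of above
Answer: d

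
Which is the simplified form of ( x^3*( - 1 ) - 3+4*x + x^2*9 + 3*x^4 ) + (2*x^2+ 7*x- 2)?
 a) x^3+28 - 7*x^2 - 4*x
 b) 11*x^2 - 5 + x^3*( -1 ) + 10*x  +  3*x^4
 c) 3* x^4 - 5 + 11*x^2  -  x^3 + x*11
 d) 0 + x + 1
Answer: c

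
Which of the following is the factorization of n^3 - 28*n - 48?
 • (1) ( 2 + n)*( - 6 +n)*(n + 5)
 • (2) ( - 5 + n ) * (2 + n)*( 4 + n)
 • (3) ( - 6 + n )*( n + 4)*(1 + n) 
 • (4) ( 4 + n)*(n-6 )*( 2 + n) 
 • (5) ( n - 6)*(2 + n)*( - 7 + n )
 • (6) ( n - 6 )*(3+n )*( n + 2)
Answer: 4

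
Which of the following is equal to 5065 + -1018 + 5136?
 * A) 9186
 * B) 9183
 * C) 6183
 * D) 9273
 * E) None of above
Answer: B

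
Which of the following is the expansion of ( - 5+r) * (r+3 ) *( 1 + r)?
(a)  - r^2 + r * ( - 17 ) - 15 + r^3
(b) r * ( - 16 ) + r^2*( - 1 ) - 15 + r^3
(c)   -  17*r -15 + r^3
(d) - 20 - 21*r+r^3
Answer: a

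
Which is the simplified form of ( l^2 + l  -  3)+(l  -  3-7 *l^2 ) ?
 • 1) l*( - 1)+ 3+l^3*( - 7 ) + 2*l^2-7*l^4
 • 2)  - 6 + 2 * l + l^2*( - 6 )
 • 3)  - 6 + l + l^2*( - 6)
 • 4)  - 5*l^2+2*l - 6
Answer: 2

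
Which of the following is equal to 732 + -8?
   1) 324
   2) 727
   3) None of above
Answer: 3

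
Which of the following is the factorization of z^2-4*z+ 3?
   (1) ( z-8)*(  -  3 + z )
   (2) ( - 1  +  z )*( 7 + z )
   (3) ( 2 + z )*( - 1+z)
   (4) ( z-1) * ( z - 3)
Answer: 4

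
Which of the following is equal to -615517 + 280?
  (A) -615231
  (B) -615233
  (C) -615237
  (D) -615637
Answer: C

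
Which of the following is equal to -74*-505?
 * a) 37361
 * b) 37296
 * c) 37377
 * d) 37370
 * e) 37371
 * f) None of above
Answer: d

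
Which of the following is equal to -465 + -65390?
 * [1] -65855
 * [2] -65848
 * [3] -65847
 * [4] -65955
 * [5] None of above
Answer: 1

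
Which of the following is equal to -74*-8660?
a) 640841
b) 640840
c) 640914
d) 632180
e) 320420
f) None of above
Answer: b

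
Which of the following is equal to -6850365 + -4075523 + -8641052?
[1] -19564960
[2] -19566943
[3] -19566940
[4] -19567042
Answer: 3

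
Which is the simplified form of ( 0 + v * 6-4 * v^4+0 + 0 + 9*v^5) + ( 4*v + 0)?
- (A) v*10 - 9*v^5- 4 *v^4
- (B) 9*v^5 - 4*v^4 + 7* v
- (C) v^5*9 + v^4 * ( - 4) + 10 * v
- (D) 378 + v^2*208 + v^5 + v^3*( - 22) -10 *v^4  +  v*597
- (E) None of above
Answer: C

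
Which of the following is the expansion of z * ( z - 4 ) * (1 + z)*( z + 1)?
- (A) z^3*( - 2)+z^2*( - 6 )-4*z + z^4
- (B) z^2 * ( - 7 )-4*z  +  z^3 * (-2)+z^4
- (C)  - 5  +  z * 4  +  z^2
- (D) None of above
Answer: B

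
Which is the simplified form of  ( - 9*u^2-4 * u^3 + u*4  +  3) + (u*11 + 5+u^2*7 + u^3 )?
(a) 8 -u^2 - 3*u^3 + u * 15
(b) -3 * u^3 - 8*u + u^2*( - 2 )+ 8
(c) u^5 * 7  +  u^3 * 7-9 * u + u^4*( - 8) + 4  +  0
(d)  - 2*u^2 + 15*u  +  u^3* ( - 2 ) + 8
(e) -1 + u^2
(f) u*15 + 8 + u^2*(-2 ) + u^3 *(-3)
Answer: f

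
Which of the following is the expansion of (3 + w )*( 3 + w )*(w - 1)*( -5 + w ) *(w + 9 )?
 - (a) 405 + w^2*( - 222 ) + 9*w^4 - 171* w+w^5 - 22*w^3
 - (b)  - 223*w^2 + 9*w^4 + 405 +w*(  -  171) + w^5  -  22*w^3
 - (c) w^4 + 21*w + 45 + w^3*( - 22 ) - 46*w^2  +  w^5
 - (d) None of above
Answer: a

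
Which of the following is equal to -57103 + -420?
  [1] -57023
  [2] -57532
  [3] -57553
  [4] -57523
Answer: 4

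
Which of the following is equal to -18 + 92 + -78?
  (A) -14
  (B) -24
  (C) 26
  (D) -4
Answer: D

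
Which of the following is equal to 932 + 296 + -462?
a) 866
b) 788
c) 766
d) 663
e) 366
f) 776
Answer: c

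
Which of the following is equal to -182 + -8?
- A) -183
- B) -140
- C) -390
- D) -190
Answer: D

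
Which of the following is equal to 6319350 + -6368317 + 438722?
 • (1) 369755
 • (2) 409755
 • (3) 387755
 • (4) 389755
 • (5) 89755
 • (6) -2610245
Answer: 4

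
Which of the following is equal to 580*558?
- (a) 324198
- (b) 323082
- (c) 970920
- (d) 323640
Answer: d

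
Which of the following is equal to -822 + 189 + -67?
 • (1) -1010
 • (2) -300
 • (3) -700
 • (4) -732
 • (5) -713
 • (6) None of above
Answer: 3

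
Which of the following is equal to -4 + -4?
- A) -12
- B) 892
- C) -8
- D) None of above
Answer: C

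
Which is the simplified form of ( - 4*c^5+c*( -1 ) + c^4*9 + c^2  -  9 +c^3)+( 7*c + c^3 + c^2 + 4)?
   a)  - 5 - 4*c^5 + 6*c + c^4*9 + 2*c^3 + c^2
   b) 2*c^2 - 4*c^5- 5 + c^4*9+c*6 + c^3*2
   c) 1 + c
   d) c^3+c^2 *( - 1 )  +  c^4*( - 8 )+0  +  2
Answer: b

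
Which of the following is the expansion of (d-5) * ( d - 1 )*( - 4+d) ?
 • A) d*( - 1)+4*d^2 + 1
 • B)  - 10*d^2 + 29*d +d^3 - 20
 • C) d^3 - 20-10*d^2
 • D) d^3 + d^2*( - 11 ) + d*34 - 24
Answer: B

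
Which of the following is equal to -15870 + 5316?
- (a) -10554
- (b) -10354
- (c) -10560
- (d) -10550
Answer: a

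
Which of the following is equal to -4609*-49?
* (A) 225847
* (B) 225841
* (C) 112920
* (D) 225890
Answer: B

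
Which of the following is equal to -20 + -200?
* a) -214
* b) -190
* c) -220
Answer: c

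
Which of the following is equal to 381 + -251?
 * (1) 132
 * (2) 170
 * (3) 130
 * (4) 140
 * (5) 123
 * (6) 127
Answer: 3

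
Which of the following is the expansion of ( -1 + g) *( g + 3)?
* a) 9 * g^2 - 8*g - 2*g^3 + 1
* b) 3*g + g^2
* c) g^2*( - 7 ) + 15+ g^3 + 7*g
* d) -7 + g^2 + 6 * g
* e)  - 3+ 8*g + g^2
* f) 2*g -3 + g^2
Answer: f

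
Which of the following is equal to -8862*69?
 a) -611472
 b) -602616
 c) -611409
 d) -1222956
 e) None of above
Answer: e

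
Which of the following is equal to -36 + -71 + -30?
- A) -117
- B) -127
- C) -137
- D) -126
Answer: C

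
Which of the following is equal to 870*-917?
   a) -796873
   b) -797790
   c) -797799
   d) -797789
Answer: b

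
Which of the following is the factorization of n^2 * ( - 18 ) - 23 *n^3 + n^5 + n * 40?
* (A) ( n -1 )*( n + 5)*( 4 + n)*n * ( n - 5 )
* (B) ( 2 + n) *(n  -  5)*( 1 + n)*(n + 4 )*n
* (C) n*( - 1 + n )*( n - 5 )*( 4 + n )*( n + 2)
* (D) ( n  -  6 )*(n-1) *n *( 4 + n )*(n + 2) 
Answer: C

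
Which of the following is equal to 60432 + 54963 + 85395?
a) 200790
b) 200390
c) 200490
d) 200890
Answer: a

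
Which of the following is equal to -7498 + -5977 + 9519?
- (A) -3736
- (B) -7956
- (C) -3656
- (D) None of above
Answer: D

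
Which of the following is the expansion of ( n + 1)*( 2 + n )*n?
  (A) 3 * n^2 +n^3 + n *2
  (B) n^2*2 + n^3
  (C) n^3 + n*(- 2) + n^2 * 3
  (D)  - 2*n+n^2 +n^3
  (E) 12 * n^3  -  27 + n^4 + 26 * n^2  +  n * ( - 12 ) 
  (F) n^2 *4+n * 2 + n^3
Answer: A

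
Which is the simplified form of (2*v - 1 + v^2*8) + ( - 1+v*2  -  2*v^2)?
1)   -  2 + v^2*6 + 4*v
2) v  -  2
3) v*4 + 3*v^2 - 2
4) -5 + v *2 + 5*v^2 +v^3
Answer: 1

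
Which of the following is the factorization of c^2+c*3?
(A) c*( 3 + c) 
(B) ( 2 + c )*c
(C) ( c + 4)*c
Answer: A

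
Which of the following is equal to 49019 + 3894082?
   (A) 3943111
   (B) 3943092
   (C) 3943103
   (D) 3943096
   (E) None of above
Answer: E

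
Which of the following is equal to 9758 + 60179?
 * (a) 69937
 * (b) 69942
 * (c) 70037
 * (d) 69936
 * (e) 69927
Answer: a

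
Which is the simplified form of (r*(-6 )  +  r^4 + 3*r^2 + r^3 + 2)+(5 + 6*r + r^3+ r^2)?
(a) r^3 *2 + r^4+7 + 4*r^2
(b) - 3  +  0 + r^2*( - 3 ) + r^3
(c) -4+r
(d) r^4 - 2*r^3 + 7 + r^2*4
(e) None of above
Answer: a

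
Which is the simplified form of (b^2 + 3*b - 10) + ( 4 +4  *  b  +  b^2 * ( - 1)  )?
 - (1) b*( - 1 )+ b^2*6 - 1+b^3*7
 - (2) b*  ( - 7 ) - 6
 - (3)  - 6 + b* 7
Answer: 3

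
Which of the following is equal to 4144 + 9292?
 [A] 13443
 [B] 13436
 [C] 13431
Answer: B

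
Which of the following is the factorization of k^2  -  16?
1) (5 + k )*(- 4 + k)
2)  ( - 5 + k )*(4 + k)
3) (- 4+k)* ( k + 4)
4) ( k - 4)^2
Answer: 3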